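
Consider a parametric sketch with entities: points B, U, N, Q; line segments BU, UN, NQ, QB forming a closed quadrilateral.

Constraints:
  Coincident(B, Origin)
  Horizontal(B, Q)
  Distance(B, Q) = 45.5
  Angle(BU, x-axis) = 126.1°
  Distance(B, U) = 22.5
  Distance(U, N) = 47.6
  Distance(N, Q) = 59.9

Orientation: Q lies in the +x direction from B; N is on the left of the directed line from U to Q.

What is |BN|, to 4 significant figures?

56.68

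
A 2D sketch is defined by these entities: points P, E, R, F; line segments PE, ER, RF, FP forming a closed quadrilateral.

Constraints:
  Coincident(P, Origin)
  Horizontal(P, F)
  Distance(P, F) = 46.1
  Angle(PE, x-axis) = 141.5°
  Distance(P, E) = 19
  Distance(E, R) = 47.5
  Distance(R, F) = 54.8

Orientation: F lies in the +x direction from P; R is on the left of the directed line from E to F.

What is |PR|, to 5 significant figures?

49.821

Checks: |ER| = 47.50 ✓; |RF| = 54.80 ✓.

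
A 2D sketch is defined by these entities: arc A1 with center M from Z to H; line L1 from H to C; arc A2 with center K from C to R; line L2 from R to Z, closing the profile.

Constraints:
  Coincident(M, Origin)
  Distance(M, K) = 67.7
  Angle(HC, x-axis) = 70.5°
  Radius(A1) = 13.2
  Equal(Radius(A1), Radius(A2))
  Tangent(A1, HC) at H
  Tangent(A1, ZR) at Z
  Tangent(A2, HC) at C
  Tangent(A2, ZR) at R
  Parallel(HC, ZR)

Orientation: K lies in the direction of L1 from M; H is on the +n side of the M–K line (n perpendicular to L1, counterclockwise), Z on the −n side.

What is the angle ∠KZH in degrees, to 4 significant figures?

78.97°

The slot axis is L1's direction at 70.5°, so u = (cos 70.5°, sin 70.5°) = (0.3338, 0.9426) and n = (−sin 70.5°, cos 70.5°) = (-0.9426, 0.3338). M is at the origin and K lies 67.7 along u from M, so K = 67.7·u = (22.60, 63.82). Tangency of A1 to both parallel lines with radius 13.2 puts H and Z at M ± 13.2·n: H = (-12.44, 4.406), Z = (12.44, -4.406). Then cos ∠KZH = ZK·ZH / (|ZK||ZH|), giving 78.97°.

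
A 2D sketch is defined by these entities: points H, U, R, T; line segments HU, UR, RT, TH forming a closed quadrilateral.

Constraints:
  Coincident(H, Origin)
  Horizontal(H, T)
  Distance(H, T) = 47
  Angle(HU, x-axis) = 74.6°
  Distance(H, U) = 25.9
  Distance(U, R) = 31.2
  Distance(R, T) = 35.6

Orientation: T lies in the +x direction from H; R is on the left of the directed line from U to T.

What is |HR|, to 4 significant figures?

50.10

Checks: |UR| = 31.20 ✓; |RT| = 35.60 ✓.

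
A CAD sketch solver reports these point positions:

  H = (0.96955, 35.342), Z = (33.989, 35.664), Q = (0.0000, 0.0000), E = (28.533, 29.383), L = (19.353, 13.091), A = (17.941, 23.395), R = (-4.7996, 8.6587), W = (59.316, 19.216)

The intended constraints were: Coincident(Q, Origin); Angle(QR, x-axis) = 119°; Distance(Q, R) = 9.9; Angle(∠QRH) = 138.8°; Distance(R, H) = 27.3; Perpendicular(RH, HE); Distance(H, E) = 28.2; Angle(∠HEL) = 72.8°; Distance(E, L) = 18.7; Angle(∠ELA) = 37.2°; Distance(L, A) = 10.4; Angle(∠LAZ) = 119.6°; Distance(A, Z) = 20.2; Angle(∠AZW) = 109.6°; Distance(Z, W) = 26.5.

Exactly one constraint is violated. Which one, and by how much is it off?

Distance(Z, W) = 26.5 — off by 3.70.

Q = (0.00, 0.00) ✓; QR at 119.0° ✓; |QR| = 9.900 ✓; ∠QRH = 138.8° ✓; |RH| = 27.30 ✓; ∠(RH, HE) = 90.00° ✓; |HE| = 28.20 ✓; ∠HEL = 72.80° ✓; |EL| = 18.70 ✓; ∠ELA = 37.20° ✓; |LA| = 10.40 ✓; ∠LAZ = 119.6° ✓; |AZ| = 20.20 ✓; ∠AZW = 109.6° ✓; |ZW| = 30.20 ✗.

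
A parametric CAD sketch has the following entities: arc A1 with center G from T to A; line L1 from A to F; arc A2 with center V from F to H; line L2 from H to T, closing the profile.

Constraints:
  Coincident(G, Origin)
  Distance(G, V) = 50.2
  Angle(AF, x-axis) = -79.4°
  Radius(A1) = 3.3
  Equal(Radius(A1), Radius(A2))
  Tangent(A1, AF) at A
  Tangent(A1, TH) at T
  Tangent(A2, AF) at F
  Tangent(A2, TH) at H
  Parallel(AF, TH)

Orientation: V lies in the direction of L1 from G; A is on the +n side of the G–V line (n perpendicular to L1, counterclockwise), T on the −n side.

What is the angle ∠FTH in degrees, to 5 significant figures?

7.4900°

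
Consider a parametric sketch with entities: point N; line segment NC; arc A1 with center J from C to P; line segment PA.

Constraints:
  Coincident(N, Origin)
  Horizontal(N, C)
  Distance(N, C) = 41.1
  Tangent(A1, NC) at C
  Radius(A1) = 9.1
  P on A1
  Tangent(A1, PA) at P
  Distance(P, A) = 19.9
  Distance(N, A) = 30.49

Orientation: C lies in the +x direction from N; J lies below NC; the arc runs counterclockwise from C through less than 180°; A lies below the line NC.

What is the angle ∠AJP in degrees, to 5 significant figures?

65.426°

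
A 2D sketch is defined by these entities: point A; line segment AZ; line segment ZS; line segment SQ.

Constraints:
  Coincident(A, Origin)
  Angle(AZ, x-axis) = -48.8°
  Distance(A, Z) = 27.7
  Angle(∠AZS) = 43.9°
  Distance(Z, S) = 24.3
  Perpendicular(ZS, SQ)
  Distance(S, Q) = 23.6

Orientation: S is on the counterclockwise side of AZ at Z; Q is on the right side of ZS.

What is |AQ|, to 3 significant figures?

43.0

∠AZS = 43.9°, so ZS runs at -48.8° + (180° − 43.9°) = 87.3° from the x-axis; with |ZS| = 24.3, S = Z + 24.3·(cos 87.3°, sin 87.3°) = (19.4, 3.43). The perpendicularity gives SQ at right angles to ZS; with |SQ| = 23.6 on the right of ZS, Q = S + 23.6·(0.999, -0.0471) = (43.0, 2.32). Then |AQ| = |Q − A| = 43.0.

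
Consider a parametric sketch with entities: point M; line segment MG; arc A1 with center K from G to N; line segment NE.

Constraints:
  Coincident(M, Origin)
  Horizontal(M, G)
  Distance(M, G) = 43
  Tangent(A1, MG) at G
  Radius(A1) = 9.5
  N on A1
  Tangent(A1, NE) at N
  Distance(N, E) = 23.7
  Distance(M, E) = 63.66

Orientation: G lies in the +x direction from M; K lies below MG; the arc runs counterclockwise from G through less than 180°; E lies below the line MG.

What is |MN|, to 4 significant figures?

40.52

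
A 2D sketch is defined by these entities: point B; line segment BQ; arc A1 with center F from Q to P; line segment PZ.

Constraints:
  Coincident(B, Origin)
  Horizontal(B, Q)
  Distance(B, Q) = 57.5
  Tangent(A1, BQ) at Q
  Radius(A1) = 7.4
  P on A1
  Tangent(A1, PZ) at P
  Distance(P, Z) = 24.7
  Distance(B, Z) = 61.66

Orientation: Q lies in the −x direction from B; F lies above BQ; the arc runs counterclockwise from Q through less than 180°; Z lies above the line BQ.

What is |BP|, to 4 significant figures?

50.77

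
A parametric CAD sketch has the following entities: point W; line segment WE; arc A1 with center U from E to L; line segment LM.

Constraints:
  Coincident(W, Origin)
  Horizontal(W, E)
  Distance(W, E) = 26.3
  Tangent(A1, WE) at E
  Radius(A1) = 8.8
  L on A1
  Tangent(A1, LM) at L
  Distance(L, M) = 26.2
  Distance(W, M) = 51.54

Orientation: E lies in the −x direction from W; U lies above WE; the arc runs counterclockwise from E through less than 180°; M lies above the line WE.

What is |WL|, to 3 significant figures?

25.4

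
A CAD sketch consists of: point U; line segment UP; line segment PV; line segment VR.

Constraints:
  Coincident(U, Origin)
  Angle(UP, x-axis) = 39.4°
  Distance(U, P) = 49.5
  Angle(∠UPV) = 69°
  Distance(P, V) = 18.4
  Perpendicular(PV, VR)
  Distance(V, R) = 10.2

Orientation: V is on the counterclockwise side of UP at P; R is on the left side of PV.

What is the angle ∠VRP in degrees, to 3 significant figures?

61.0°

∠UPV = 69.0°, so PV runs at 39.4° + (180° − 69.0°) = 150° from the x-axis; with |PV| = 18.4, V = P + 18.4·(cos 150°, sin 150°) = (22.3, 40.5). PV ⟂ VR; with |VR| = 10.2 on the left of PV, R = V + 10.2·(-0.494, -0.869) = (17.2, 31.6). Then cos ∠VRP = RV·RP / (|RV||RP|), giving 61.0°.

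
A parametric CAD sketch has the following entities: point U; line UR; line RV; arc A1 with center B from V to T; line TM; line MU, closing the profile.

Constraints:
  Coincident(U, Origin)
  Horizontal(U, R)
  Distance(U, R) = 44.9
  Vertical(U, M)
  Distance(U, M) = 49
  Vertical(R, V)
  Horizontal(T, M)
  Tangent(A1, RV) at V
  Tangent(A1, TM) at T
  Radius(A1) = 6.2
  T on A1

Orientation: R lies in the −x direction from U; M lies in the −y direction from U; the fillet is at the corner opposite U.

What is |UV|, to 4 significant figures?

62.03

U is at the origin; U and R share the same y with |UR| = 44.9 and R on the −x side, so R = (-44.90, 0.000). UM is vertical with |UM| = 49.0 and M on the −y side, so M = (0.000, -49.00). The virtual corner opposite U is at (-44.90, -49.00). The tangent condition forces BV to be normal to RV and the tangent condition forces BT to be normal to TM, with radius 6.2, so the center B sits 6.2 in from both sides at B = (-38.70, -42.80). That places the tangent points at V = (-44.90, -42.80) on RV and T = (-38.70, -49.00) on TM. Then |UV| = |V − U| = 62.03.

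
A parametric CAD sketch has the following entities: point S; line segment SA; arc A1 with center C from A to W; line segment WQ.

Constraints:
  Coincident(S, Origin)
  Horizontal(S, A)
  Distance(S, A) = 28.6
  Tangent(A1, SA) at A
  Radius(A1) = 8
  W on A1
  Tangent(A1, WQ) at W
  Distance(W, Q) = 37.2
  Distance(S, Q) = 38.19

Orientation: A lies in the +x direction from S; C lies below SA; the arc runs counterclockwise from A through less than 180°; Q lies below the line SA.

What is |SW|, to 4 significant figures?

21.88

Checks: |CW| = 8.000 ✓; ∠(CW, WQ) = 90.00° ✓; |WQ| = 37.20 ✓; |SQ| = 38.19 ✓.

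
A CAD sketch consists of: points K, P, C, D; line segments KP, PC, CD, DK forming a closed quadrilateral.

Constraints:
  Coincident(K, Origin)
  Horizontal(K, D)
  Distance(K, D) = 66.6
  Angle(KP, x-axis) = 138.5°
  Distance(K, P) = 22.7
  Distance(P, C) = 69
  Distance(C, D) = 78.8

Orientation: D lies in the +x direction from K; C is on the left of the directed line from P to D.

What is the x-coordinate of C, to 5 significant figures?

27.046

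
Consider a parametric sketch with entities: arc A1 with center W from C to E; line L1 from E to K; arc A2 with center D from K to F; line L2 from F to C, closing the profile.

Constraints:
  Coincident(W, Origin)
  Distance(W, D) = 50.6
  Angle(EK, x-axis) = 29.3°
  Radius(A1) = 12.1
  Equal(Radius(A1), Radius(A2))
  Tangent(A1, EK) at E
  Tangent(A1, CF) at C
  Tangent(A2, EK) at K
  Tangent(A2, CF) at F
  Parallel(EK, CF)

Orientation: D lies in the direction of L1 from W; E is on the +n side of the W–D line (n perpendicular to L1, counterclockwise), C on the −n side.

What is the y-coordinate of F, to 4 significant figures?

14.21

The slot axis is L1's direction at 29.3°, so u = (cos 29.3°, sin 29.3°) = (0.8721, 0.4894) and n = (−sin 29.3°, cos 29.3°) = (-0.4894, 0.8721). W is at the origin and D lies 50.6 along u from W, so D = 50.6·u = (44.13, 24.76). Tangency of A1 to both parallel lines with radius 12.1 puts E and C at W ± 12.1·n: E = (-5.922, 10.55), C = (5.922, -10.55). Equal radii place K and F the same way about D: K = D + 12.1·n = (38.21, 35.31), F = D − 12.1·n = (50.05, 14.21). So F.y = 14.21.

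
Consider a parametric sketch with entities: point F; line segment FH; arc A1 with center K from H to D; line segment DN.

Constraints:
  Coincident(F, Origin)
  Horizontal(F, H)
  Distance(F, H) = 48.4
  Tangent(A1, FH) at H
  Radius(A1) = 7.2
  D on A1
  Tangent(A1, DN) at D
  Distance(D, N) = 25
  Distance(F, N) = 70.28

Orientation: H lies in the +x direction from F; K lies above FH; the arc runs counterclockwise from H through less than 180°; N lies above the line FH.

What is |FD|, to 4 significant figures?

55.22

Checks: |FH| = 48.40 ✓; |KD| = 7.200 ✓; ∠(KD, DN) = 90.00° ✓; |DN| = 25.00 ✓; |FN| = 70.28 ✓.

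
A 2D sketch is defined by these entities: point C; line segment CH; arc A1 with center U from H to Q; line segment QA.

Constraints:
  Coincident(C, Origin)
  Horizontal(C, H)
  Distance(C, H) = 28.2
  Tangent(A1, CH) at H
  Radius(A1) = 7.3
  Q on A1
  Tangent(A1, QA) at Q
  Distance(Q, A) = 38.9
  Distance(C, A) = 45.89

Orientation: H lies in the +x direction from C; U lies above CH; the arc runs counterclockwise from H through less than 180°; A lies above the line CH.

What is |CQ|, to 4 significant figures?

36.13

C is at the origin; CH is horizontal with |CH| = 28.2 and H on the +x side, so H = (28.20, 0.000). The tangent condition forces UH to be normal to CH, so U = H + (0, 7.3) = (28.20, 7.300). Since UQ ⟂ QA (tangency), |UA| = √(7.3² + 38.9²) = 39.58 regardless of where Q sits on A1. So A lies on both circle(C, 45.89) and circle(U, 39.58); the above-CH intersection is A = (13.23, 43.94). Q is the foot of the tangent from A: Q = (34.33, 11.26).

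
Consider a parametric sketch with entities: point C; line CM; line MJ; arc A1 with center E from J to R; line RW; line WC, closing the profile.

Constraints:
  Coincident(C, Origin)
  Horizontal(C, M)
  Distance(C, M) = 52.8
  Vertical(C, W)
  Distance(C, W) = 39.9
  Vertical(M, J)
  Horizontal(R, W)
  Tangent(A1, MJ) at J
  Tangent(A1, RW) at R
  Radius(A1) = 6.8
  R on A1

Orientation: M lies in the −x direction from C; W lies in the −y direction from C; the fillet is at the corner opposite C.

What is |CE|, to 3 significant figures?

56.7

C is at the origin; CM is horizontal with |CM| = 52.8 and M on the −x side, so M = (-52.8, 0.00). CW is vertical with |CW| = 39.9 and W on the −y side, so W = (0.00, -39.9). The virtual corner opposite C is at (-52.8, -39.9). Tangency of A1 to MJ means the radius EJ is perpendicular to MJ and since A1 is tangent to RW there, ER ⟂ RW, with radius 6.8, so the center E sits 6.8 in from both sides at E = (-46.0, -33.1). Then |CE| = |E − C| = 56.7.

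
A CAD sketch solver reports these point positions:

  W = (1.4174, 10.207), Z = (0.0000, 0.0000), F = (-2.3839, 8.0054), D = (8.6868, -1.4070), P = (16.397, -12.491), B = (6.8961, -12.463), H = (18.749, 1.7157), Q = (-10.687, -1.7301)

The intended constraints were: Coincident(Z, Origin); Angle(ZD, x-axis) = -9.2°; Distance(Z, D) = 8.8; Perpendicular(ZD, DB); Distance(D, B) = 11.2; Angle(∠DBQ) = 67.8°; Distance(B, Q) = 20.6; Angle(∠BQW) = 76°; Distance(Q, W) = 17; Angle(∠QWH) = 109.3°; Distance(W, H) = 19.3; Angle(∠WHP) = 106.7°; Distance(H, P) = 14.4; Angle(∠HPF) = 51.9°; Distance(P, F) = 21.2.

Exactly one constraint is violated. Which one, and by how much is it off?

Distance(P, F) = 21.2 — off by 6.60.

Z = (0.00, 0.00) ✓; ZD at -9.200° ✓; |ZD| = 8.800 ✓; ∠(ZD, DB) = 90.00° ✓; |DB| = 11.20 ✓; ∠DBQ = 67.80° ✓; |BQ| = 20.60 ✓; ∠BQW = 76.00° ✓; |QW| = 17.00 ✓; ∠QWH = 109.3° ✓; |WH| = 19.30 ✓; ∠WHP = 106.7° ✓; |HP| = 14.40 ✓; ∠HPF = 51.90° ✓; |PF| = 27.80 ✗.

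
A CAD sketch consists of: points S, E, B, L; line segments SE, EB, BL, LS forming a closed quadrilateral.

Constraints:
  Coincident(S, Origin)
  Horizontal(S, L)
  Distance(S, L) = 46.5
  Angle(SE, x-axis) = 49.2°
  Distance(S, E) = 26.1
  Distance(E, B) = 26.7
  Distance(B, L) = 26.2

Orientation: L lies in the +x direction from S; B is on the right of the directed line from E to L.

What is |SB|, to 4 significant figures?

22.17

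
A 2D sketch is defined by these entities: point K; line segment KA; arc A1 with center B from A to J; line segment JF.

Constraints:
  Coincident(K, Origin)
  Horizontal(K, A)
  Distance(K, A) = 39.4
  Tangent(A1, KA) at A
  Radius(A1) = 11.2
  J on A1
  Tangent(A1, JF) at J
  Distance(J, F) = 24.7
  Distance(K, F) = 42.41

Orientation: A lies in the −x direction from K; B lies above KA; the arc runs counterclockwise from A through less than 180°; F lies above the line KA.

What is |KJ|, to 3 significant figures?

29.9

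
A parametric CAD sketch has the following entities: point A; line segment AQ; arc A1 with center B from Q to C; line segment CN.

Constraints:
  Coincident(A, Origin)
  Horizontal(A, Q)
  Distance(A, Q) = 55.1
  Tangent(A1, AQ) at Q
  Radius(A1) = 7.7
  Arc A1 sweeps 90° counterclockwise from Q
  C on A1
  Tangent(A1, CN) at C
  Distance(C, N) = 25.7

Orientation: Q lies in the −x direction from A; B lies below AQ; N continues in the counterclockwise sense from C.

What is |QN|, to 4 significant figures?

34.28

On A1, Q sits at bearing 90° from B; a 90° counterclockwise sweep puts C at bearing 180°, so C = B + 7.7·(cos 180°, sin 180°) = (-62.80, -7.700). Tangency of A1 to CN means the radius BC is perpendicular to CN, so CN runs along (−sin 180°, cos 180°); with |CN| = 25.7, N = (-62.80, -33.40). Then |QN| = |N − Q| = 34.28.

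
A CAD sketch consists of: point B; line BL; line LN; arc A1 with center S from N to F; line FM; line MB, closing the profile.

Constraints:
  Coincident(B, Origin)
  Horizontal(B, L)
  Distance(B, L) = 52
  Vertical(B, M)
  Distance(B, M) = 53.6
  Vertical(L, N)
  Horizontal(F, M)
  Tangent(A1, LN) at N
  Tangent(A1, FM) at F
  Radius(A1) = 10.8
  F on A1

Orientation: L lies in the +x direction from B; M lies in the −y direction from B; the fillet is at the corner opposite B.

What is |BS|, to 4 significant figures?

59.41

B is at the origin; BL is horizontal with |BL| = 52.0 and L on the +x side, so L = (52.00, 0.000). BM is vertical with |BM| = 53.6 and M on the −y side, so M = (0.000, -53.60). The virtual corner opposite B is at (52.00, -53.60). Since A1 is tangent to LN there, SN ⟂ LN and tangency of A1 to FM means the radius SF is perpendicular to FM, with radius 10.8, so the center S sits 10.8 in from both sides at S = (41.20, -42.80). Then |BS| = |S − B| = 59.41.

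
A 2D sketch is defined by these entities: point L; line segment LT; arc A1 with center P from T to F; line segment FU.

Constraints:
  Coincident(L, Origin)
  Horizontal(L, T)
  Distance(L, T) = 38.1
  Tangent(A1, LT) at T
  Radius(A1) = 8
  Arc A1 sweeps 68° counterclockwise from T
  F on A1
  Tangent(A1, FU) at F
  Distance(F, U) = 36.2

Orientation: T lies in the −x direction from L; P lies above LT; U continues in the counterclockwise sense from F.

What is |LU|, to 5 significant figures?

42.197

L is at the origin; LT is horizontal with |LT| = 38.1 and T on the −x side, so T = (-38.100, 0.0000). The tangent condition forces PT to be normal to LT, so P = T + (0, 8) = (-38.100, 8.0000). On A1, T sits at bearing -90° from P; a 68° counterclockwise sweep puts F at bearing -22°, so F = P + 8.0·(cos -22°, sin -22°) = (-30.683, 5.0031). Tangency of A1 to FU means the radius PF is perpendicular to FU, so FU runs along (−sin -22°, cos -22°); with |FU| = 36.2, U = (-17.122, 38.567). Then |LU| = |U − L| = 42.197.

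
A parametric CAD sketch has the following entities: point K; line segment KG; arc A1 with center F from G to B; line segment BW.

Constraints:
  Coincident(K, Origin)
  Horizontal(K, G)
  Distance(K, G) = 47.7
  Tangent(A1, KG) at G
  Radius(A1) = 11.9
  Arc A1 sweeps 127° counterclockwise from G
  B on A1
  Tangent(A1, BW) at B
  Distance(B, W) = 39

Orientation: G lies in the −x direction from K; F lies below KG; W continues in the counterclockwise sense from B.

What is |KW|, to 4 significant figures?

60.49

K is at the origin; KG is horizontal with |KG| = 47.7 and G on the −x side, so G = (-47.70, 0.000). Tangency of A1 to KG means the radius FG is perpendicular to KG, so F = G + (0, -11.9) = (-47.70, -11.90). On A1, G sits at bearing 90° from F; a 127° counterclockwise sweep puts B at bearing 217°, so B = F + 11.9·(cos 217°, sin 217°) = (-57.20, -19.06). A1 meets BW tangentially, so FB is at right angles to BW, so BW runs along (−sin 217°, cos 217°); with |BW| = 39.0, W = (-33.73, -50.21). Then |KW| = |W − K| = 60.49.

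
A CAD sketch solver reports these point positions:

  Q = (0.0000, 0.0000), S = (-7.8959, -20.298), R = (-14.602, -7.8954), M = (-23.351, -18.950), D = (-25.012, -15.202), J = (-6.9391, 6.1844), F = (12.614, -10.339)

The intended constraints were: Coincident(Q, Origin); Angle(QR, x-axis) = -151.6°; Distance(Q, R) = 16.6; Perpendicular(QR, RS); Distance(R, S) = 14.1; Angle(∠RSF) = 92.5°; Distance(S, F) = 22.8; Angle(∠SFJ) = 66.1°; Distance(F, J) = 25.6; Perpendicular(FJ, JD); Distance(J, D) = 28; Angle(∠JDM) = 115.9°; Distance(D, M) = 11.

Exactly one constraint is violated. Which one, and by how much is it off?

Distance(D, M) = 11 — off by 6.90.

Q = (0.00, 0.00) ✓; QR at -151.6° ✓; |QR| = 16.60 ✓; ∠(QR, RS) = 90.00° ✓; |RS| = 14.10 ✓; ∠RSF = 92.50° ✓; |SF| = 22.80 ✓; ∠SFJ = 66.10° ✓; |FJ| = 25.60 ✓; ∠(FJ, JD) = 90.00° ✓; |JD| = 28.00 ✓; ∠JDM = 115.9° ✓; |DM| = 4.100 ✗.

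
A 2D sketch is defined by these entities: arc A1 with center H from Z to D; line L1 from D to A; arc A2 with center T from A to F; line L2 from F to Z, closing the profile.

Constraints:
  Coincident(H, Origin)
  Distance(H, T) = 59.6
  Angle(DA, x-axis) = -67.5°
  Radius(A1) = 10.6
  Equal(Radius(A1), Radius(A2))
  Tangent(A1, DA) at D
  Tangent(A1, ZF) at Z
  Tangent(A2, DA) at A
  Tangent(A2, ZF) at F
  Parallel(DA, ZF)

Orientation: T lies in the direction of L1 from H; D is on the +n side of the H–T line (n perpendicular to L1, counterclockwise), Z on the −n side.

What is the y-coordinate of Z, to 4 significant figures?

-4.056

The slot axis is L1's direction at -67.5°, so u = (cos -67.5°, sin -67.5°) = (0.3827, -0.9239) and n = (−sin -67.5°, cos -67.5°) = (0.9239, 0.3827). H is at the origin and T lies 59.6 along u from H, so T = 59.6·u = (22.81, -55.06). Tangency of A1 to both parallel lines with radius 10.6 puts D and Z at H ± 10.6·n: D = (9.793, 4.056), Z = (-9.793, -4.056). So Z.y = -4.056.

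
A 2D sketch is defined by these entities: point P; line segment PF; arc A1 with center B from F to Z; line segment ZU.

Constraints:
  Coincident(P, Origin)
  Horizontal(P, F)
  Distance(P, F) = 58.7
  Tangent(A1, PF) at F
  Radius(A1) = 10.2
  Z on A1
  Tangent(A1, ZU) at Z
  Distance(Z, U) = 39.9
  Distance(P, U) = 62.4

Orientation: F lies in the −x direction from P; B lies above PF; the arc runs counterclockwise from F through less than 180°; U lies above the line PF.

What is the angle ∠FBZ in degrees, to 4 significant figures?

78.49°

P is at the origin; PF is horizontal with |PF| = 58.7 and F on the −x side, so F = (-58.70, 0.000). The tangent condition forces BF to be normal to PF, so B = F + (0, 10.2) = (-58.70, 10.20). Since BZ ⟂ ZU (tangency), |BU| = √(10.2² + 39.9²) = 41.18 regardless of where Z sits on A1. So U lies on both circle(P, 62.4) and circle(B, 41.18); the above-PF intersection is U = (-40.74, 47.26). Z is the foot of the tangent from U: Z = (-48.71, 8.165).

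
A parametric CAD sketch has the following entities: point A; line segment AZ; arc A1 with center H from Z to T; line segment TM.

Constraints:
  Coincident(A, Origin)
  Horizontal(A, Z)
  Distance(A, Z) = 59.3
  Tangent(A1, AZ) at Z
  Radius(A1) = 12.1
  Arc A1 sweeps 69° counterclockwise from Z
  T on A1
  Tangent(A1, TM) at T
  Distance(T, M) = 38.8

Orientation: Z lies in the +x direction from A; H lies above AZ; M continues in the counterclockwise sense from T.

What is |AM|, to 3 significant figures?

95.3

On A1, Z sits at bearing -90° from H; a 69° counterclockwise sweep puts T at bearing -21°, so T = H + 12.1·(cos -21°, sin -21°) = (70.6, 7.76). The tangent condition forces HT to be normal to TM, so TM runs along (−sin -21°, cos -21°); with |TM| = 38.8, M = (84.5, 44.0). Then |AM| = |M − A| = 95.3.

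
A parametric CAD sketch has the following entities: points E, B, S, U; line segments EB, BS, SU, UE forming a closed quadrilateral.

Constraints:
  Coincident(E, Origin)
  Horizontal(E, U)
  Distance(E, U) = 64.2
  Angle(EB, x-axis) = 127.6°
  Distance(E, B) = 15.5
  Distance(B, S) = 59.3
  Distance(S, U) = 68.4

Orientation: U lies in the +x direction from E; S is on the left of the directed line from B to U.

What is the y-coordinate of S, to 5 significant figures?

58.129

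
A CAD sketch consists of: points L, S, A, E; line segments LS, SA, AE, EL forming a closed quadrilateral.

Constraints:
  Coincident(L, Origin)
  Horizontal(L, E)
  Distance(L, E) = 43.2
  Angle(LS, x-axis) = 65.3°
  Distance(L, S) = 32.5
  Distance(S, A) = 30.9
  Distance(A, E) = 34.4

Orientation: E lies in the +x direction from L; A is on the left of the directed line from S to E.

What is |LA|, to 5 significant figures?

55.920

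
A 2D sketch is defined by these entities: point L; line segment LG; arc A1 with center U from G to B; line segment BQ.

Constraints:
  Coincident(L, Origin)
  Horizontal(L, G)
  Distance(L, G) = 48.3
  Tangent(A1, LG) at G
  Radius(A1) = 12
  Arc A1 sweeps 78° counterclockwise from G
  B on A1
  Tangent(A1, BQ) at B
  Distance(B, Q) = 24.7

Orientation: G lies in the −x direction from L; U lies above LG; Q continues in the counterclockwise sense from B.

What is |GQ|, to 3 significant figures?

37.7

On A1, G sits at bearing -90° from U; a 78° counterclockwise sweep puts B at bearing -12°, so B = U + 12.0·(cos -12°, sin -12°) = (-36.6, 9.51). Since A1 is tangent to BQ there, UB ⟂ BQ, so BQ runs along (−sin -12°, cos -12°); with |BQ| = 24.7, Q = (-31.4, 33.7). Then |GQ| = |Q − G| = 37.7.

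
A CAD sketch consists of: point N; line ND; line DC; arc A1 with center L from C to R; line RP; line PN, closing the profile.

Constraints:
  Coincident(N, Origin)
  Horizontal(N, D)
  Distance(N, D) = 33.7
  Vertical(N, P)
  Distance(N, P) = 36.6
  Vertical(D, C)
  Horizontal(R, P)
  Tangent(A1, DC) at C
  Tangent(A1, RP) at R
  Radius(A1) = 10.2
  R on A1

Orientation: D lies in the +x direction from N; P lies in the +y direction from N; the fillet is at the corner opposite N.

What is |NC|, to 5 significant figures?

42.809

N is at the origin; N and D share the same y with |ND| = 33.7 and D on the +x side, so D = (33.700, 0.0000). NP is vertical with |NP| = 36.6 and P on the +y side, so P = (0.0000, 36.600). The virtual corner opposite N is at (33.700, 36.600). Since A1 is tangent to DC there, LC ⟂ DC and A1 meets RP tangentially, so LR is at right angles to RP, with radius 10.2, so the center L sits 10.2 in from both sides at L = (23.500, 26.400). That places the tangent points at C = (33.700, 26.400) on DC and R = (23.500, 36.600) on RP. Then |NC| = |C − N| = 42.809.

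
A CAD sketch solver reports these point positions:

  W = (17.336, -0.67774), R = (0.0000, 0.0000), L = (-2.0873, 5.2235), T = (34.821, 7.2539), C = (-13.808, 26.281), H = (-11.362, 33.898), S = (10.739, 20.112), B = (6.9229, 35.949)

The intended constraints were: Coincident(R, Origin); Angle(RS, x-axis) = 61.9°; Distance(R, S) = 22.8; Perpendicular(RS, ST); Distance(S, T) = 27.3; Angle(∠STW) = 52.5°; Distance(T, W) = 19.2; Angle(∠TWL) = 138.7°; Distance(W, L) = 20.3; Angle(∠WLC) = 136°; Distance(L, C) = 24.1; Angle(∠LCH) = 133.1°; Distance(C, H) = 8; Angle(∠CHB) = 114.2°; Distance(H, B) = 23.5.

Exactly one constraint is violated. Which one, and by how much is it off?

Distance(H, B) = 23.5 — off by 5.10.

R = (0.00, 0.00) ✓; RS at 61.90° ✓; |RS| = 22.80 ✓; ∠(RS, ST) = 90.00° ✓; |ST| = 27.30 ✓; ∠STW = 52.50° ✓; |TW| = 19.20 ✓; ∠TWL = 138.7° ✓; |WL| = 20.30 ✓; ∠WLC = 136.0° ✓; |LC| = 24.10 ✓; ∠LCH = 133.1° ✓; |CH| = 8.000 ✓; ∠CHB = 114.2° ✓; |HB| = 18.40 ✗.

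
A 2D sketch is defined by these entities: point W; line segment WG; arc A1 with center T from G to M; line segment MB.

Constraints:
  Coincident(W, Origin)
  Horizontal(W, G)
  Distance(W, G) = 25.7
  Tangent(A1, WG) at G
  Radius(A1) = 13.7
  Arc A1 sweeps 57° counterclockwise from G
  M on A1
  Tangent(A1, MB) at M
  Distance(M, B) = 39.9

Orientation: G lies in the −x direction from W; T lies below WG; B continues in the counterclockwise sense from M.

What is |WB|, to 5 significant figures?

71.048

On A1, G sits at bearing 90° from T; a 57° counterclockwise sweep puts M at bearing 147°, so M = T + 13.7·(cos 147°, sin 147°) = (-37.190, -6.2384). Since A1 is tangent to MB there, TM ⟂ MB, so MB runs along (−sin 147°, cos 147°); with |MB| = 39.9, B = (-58.921, -39.701). Then |WB| = |B − W| = 71.048.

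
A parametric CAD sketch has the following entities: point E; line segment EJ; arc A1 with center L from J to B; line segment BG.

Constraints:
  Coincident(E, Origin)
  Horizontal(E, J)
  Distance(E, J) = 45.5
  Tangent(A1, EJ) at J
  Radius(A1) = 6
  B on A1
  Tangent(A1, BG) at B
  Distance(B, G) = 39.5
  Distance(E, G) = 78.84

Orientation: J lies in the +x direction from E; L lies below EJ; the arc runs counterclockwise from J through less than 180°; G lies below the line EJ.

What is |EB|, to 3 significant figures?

42.5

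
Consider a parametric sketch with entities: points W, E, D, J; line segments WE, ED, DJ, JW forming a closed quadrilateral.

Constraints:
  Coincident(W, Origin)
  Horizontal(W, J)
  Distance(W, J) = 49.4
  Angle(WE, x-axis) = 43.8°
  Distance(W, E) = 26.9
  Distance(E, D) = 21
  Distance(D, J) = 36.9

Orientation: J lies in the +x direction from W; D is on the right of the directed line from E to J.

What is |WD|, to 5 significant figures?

12.579

W is at the origin; W and J share the same y with |WJ| = 49.4 and J in +x, so J = (49.4, 0). WE runs at 43.8° with |WE| = 26.9, so E = (19.415, 18.619). D is determined by |ED| = 21.0 and |DJ| = 36.9 together: it lies at the intersection of circle(E, 21.0) and circle(J, 36.9). With |EJ| = 35.295, the foot of the radical line on EJ is 4.6058 from E and the perpendicular offset is √(21.0² − 4.6058²) = 20.489. Taking the right-of-EJ solution: D = (12.520, -1.2171).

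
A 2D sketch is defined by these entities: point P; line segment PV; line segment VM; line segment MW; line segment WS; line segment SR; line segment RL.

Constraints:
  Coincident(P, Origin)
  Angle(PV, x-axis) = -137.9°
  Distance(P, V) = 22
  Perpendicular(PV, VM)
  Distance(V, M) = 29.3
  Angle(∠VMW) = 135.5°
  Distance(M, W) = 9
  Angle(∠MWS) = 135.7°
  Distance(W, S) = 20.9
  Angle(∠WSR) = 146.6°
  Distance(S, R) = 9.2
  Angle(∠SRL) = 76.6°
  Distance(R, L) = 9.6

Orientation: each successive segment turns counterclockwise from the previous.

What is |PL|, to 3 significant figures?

25.3

P is at the origin; PV runs at -137.9° with length 22.0, so V = (-16.3, -14.7). PV ⟂ VM, so VM runs at -47.9°; with |VM| = 29.3, M = (3.32, -36.5). ∠VMW = 135.5° gives MW at -3.40° from the x-axis; with |MW| = 9.0, W = (12.3, -37.0). ∠MWS = 135.7° gives WS at 40.9° from the x-axis; with |WS| = 20.9, S = (28.1, -23.3). ∠WSR = 146.6° gives SR at 74.3° from the x-axis; with |SR| = 9.2, R = (30.6, -14.5). ∠SRL = 76.6° gives RL at 178° from the x-axis; with |RL| = 9.6, L = (21.0, -14.1). Then |PL| = |L − P| = 25.3.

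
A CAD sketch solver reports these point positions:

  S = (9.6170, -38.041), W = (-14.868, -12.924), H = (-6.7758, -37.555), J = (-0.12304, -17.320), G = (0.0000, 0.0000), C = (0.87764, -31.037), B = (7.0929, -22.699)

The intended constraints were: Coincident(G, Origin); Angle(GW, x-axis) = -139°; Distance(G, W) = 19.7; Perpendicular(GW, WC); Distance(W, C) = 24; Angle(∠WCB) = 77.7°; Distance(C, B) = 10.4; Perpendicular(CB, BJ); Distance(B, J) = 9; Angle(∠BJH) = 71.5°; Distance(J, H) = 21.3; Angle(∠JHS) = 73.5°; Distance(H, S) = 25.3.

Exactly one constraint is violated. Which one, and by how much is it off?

Distance(H, S) = 25.3 — off by 8.90.

G = (0.00, 0.00) ✓; GW at -139.0° ✓; |GW| = 19.70 ✓; ∠(GW, WC) = 90.00° ✓; |WC| = 24.00 ✓; ∠WCB = 77.70° ✓; |CB| = 10.40 ✓; ∠(CB, BJ) = 90.00° ✓; |BJ| = 9.000 ✓; ∠BJH = 71.50° ✓; |JH| = 21.30 ✓; ∠JHS = 73.50° ✓; |HS| = 16.40 ✗.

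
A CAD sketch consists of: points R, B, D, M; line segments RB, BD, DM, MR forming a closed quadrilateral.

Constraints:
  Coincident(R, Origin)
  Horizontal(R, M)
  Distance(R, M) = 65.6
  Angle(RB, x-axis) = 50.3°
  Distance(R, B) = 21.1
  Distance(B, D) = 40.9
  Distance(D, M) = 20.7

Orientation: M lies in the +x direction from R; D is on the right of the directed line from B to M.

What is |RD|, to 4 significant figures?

47.15

R is at the origin; R and M share the same y with |RM| = 65.6 and M in +x, so M = (65.6, 0). RB runs at 50.3° with |RB| = 21.1, so B = (13.48, 16.23). D is determined by |BD| = 40.9 and |DM| = 20.7 together: it lies at the intersection of circle(B, 40.9) and circle(M, 20.7). With |BM| = 54.59, the foot of the radical line on BM is 38.69 from B and the perpendicular offset is √(40.9² − 38.69²) = 13.26. Taking the right-of-BM solution: D = (46.48, -7.928).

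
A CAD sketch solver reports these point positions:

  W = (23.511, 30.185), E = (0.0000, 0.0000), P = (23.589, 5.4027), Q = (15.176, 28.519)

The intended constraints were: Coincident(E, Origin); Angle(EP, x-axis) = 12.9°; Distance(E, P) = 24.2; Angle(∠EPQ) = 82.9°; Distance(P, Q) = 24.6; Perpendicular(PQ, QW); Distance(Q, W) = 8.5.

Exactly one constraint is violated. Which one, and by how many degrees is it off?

Perpendicular(PQ, QW) — off by 8.70°.

E = (0.00, 0.00) ✓; EP at 12.90° ✓; |EP| = 24.20 ✓; ∠EPQ = 82.90° ✓; |PQ| = 24.60 ✓; ∠(PQ, QW) = 98.70° ✗; |QW| = 8.500 ✓.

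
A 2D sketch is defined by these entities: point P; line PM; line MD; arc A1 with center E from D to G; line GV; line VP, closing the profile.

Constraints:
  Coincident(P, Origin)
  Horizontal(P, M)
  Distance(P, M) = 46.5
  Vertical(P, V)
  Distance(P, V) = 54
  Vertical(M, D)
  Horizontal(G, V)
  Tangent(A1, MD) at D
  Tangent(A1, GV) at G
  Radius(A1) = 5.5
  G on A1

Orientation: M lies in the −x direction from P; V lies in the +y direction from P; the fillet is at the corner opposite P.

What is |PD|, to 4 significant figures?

67.19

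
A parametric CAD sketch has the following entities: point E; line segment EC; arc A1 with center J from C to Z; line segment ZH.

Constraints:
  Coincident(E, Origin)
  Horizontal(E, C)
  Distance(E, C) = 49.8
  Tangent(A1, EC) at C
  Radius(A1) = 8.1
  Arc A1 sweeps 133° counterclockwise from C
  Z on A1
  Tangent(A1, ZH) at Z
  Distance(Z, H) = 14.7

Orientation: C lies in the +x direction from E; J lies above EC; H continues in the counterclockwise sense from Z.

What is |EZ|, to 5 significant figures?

57.365

Since A1 is tangent to EC there, JC ⟂ EC, so J = C + (0, 8.1) = (49.800, 8.1000). On A1, C sits at bearing -90° from J; a 133° counterclockwise sweep puts Z at bearing 43°, so Z = J + 8.1·(cos 43°, sin 43°) = (55.724, 13.624). Then |EZ| = |Z − E| = 57.365.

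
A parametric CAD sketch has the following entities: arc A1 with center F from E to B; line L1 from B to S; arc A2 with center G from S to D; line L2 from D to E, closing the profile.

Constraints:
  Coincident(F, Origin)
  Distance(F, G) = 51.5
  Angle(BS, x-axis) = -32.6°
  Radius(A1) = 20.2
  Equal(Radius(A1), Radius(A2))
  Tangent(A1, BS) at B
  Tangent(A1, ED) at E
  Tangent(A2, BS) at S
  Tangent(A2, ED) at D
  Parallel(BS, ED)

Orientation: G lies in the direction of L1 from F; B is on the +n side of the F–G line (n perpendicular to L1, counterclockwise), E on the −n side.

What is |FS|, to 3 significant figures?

55.3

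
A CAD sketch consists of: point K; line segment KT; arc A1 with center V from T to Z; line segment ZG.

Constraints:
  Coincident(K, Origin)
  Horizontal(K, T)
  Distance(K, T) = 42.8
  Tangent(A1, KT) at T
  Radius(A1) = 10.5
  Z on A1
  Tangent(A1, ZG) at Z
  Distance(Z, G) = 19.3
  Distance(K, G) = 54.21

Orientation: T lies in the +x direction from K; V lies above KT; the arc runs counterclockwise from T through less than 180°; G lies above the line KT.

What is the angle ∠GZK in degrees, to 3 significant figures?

79.4°

Checks: |VZ| = 10.50 ✓; ∠(VZ, ZG) = 90.00° ✓; |ZG| = 19.30 ✓; |KG| = 54.21 ✓.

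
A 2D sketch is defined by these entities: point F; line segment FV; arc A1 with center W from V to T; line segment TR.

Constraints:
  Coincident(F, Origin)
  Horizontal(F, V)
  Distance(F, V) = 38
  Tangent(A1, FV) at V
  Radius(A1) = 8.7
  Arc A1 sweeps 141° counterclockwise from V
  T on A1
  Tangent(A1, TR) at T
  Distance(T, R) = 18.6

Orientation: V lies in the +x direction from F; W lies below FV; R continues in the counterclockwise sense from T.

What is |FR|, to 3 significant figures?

54.3

On A1, V sits at bearing 90° from W; a 141° counterclockwise sweep puts T at bearing 231°, so T = W + 8.7·(cos 231°, sin 231°) = (32.5, -15.5). A1 meets TR tangentially, so WT is at right angles to TR, so TR runs along (−sin 231°, cos 231°); with |TR| = 18.6, R = (47.0, -27.2). Then |FR| = |R − F| = 54.3.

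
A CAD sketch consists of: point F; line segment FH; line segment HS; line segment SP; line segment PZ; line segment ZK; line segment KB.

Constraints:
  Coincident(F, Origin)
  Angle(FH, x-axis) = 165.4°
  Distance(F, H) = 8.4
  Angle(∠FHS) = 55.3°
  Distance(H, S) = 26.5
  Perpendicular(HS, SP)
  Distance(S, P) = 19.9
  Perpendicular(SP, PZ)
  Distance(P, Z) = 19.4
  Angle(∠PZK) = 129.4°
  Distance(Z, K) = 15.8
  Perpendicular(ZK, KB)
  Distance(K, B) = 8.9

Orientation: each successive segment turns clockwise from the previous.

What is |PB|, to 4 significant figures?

28.77

F is at the origin; FH runs at 165.4° with length 8.4, so H = (-8.129, 2.117). ∠FHS = 55.3° gives HS at 40.70° from the x-axis; with |HS| = 26.5, S = (11.96, 19.40). HS ⟂ SP, so SP runs at -49.30°; with |SP| = 19.9, P = (24.94, 4.311). SP ⟂ PZ, so PZ runs at -139.3°; with |PZ| = 19.4, Z = (10.23, -8.340). ∠PZK = 129.4° gives ZK at 170.1° from the x-axis; with |ZK| = 15.8, K = (-5.334, -5.623). The perpendicularity gives KB at right angles to ZK, so KB runs at 80.10°; with |KB| = 8.9, B = (-3.804, 3.144). Then |PB| = |B − P| = 28.77.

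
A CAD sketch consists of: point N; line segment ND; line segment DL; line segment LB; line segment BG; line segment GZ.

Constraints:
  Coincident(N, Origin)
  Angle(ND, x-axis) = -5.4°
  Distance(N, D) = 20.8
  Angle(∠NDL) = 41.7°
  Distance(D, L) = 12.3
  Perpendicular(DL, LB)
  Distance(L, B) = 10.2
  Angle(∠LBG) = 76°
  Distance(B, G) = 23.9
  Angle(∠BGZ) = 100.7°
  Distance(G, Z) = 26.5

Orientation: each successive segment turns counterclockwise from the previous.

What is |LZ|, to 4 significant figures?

30.90

N is at the origin; ND runs at -5.4° with length 20.8, so D = (20.71, -1.957). ∠NDL = 41.7° gives DL at 132.9° from the x-axis; with |DL| = 12.3, L = (12.33, 7.053). The perpendicularity gives LB at right angles to DL, so LB runs at -137.1°; with |LB| = 10.2, B = (4.863, 0.1095). ∠LBG = 76.0° gives BG at -33.10° from the x-axis; with |BG| = 23.9, G = (24.88, -12.94). ∠BGZ = 100.7° gives GZ at 46.20° from the x-axis; with |GZ| = 26.5, Z = (43.23, 6.184). Then |LZ| = |Z − L| = 30.90.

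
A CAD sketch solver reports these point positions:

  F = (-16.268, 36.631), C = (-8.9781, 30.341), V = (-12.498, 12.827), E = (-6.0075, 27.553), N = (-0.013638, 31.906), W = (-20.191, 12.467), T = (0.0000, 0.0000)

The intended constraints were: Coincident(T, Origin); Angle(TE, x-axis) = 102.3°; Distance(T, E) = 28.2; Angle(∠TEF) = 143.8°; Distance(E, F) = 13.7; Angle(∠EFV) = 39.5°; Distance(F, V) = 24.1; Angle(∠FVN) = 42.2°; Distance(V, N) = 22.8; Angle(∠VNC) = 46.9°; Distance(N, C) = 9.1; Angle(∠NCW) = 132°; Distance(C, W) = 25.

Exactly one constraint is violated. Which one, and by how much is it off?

Distance(C, W) = 25 — off by 3.90.

T = (0.00, 0.00) ✓; TE at 102.3° ✓; |TE| = 28.20 ✓; ∠TEF = 143.8° ✓; |EF| = 13.70 ✓; ∠EFV = 39.50° ✓; |FV| = 24.10 ✓; ∠FVN = 42.20° ✓; |VN| = 22.80 ✓; ∠VNC = 46.90° ✓; |NC| = 9.100 ✓; ∠NCW = 132.0° ✓; |CW| = 21.10 ✗.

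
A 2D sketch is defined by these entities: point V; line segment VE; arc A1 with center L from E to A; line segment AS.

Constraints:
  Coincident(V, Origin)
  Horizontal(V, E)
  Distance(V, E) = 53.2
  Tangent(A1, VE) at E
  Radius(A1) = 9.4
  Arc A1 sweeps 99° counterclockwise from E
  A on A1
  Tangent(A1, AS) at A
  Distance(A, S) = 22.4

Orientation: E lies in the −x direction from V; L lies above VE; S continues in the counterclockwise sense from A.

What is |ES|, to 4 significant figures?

33.50

On A1, E sits at bearing -90° from L; a 99° counterclockwise sweep puts A at bearing 9°, so A = L + 9.4·(cos 9°, sin 9°) = (-43.92, 10.87). The tangent condition forces LA to be normal to AS, so AS runs along (−sin 9°, cos 9°); with |AS| = 22.4, S = (-47.42, 32.99). Then |ES| = |S − E| = 33.50.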